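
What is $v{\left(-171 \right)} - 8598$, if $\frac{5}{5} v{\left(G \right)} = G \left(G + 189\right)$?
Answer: $-11676$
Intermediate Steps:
$v{\left(G \right)} = G \left(189 + G\right)$ ($v{\left(G \right)} = G \left(G + 189\right) = G \left(189 + G\right)$)
$v{\left(-171 \right)} - 8598 = - 171 \left(189 - 171\right) - 8598 = \left(-171\right) 18 - 8598 = -3078 - 8598 = -11676$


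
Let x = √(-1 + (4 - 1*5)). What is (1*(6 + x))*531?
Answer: 3186 + 531*I*√2 ≈ 3186.0 + 750.95*I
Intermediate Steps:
x = I*√2 (x = √(-1 + (4 - 5)) = √(-1 - 1) = √(-2) = I*√2 ≈ 1.4142*I)
(1*(6 + x))*531 = (1*(6 + I*√2))*531 = (6 + I*√2)*531 = 3186 + 531*I*√2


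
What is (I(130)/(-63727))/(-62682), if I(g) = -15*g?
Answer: -325/665755969 ≈ -4.8817e-7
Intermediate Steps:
(I(130)/(-63727))/(-62682) = (-15*130/(-63727))/(-62682) = -1950*(-1/63727)*(-1/62682) = (1950/63727)*(-1/62682) = -325/665755969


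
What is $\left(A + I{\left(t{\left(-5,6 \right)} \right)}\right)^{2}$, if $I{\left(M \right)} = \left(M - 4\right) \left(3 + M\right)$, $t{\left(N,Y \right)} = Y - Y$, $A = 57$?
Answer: $2025$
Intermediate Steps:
$t{\left(N,Y \right)} = 0$
$I{\left(M \right)} = \left(-4 + M\right) \left(3 + M\right)$
$\left(A + I{\left(t{\left(-5,6 \right)} \right)}\right)^{2} = \left(57 - \left(12 - 0^{2}\right)\right)^{2} = \left(57 + \left(-12 + 0 + 0\right)\right)^{2} = \left(57 - 12\right)^{2} = 45^{2} = 2025$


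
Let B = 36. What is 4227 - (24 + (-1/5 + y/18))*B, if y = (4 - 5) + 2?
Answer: 16841/5 ≈ 3368.2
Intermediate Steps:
y = 1 (y = -1 + 2 = 1)
4227 - (24 + (-1/5 + y/18))*B = 4227 - (24 + (-1/5 + 1/18))*36 = 4227 - (24 - 13/90)*36 = 4227 - 2147*36/90 = 4227 - 1*4294/5 = 4227 - 4294/5 = 16841/5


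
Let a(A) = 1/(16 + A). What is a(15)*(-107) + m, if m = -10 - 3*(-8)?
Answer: 327/31 ≈ 10.548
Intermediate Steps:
m = 14 (m = -10 + 24 = 14)
a(15)*(-107) + m = -107/(16 + 15) + 14 = -107/31 + 14 = 327/31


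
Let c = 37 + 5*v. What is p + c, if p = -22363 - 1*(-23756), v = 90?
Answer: 1880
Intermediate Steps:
p = 1393 (p = -22363 + 23756 = 1393)
c = 487 (c = 37 + 5*90 = 37 + 450 = 487)
p + c = 1393 + 487 = 1880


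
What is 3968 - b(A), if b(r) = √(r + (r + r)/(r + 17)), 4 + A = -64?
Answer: 3968 - 14*I*√3/3 ≈ 3968.0 - 8.0829*I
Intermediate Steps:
A = -68 (A = -4 - 64 = -68)
b(r) = √(r + 2*r/(17 + r)) (b(r) = √(r + (2*r)/(17 + r)) = √(r + 2*r/(17 + r)))
3968 - b(A) = 3968 - √(-68*(19 - 68)/(17 - 68)) = 3968 - √(-68*(-49)/(-51)) = 3968 - √(-68*(-1/51)*(-49)) = 3968 - √(-196/3) = 3968 - 14*I*√3/3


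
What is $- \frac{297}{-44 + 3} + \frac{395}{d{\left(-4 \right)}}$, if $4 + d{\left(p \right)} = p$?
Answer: $- \frac{13819}{328} \approx -42.131$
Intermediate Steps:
$d{\left(p \right)} = -4 + p$
$- \frac{297}{-44 + 3} + \frac{395}{d{\left(-4 \right)}} = - \frac{297}{-44 + 3} + \frac{395}{-4 - 4} = - \frac{297}{-41} + \frac{395}{-8} = \left(-297\right) \left(- \frac{1}{41}\right) + 395 \left(- \frac{1}{8}\right) = \frac{297}{41} - \frac{395}{8} = - \frac{13819}{328}$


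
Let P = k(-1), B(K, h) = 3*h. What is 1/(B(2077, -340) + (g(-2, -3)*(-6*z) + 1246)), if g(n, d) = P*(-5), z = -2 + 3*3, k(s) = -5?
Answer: -1/824 ≈ -0.0012136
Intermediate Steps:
P = -5
z = 7 (z = -2 + 9 = 7)
g(n, d) = 25 (g(n, d) = -5*(-5) = 25)
1/(B(2077, -340) + (g(-2, -3)*(-6*z) + 1246)) = 1/(3*(-340) + (25*(-6*7) + 1246)) = 1/(-1020 + (25*(-42) + 1246)) = 1/(-1020 + (-1050 + 1246)) = 1/(-1020 + 196) = 1/(-824) = -1/824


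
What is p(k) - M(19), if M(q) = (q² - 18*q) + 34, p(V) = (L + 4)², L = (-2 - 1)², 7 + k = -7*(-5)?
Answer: 116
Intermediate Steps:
k = 28 (k = -7 - 7*(-5) = -7 + 35 = 28)
L = 9 (L = (-3)² = 9)
p(V) = 169 (p(V) = (9 + 4)² = 13² = 169)
M(q) = 34 + q² - 18*q
p(k) - M(19) = 169 - (34 + 19² - 18*19) = 169 - (34 + 361 - 342) = 169 - 1*53 = 169 - 53 = 116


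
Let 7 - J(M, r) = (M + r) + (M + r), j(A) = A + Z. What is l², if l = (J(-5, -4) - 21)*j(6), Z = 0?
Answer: 576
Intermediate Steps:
j(A) = A (j(A) = A + 0 = A)
J(M, r) = 7 - 2*M - 2*r (J(M, r) = 7 - ((M + r) + (M + r)) = 7 - (2*M + 2*r) = 7 + (-2*M - 2*r) = 7 - 2*M - 2*r)
l = 24 (l = ((7 - 2*(-5) - 2*(-4)) - 21)*6 = ((7 + 10 + 8) - 21)*6 = (25 - 21)*6 = 4*6 = 24)
l² = 24² = 576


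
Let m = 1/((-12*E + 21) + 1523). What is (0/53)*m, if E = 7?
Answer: 0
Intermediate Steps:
m = 1/1460 (m = 1/((-12*7 + 21) + 1523) = 1/((-84 + 21) + 1523) = 1/(-63 + 1523) = 1/1460 ≈ 0.00068493)
(0/53)*m = (0/53)*(1/1460) = (0*(1/53))*(1/1460) = 0*(1/1460) = 0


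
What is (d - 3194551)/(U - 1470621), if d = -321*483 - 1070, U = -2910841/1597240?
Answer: 5351814567360/2348937596881 ≈ 2.2784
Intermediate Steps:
U = -2910841/1597240 (U = -2910841*1/1597240 = -2910841/1597240 ≈ -1.8224)
d = -156113 (d = -155043 - 1070 = -156113)
(d - 3194551)/(U - 1470621) = (-156113 - 3194551)/(-2910841/1597240 - 1470621) = -3350664/(-2348937596881/1597240) = -3350664*(-1597240/2348937596881) = 5351814567360/2348937596881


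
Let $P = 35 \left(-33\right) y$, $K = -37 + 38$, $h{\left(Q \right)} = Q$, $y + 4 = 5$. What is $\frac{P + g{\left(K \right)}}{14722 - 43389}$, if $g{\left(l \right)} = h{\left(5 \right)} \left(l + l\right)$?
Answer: $\frac{1145}{28667} \approx 0.039941$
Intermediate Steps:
$y = 1$ ($y = -4 + 5 = 1$)
$K = 1$
$P = -1155$ ($P = 35 \left(-33\right) 1 = \left(-1155\right) 1 = -1155$)
$g{\left(l \right)} = 10 l$ ($g{\left(l \right)} = 5 \left(l + l\right) = 5 \cdot 2 l = 10 l$)
$\frac{P + g{\left(K \right)}}{14722 - 43389} = \frac{-1155 + 10 \cdot 1}{14722 - 43389} = \frac{-1155 + 10}{-28667} = \left(-1145\right) \left(- \frac{1}{28667}\right) = \frac{1145}{28667}$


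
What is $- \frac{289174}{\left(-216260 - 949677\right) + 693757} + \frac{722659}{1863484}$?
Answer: $\frac{31432008887}{31424995540} \approx 1.0002$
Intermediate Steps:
$- \frac{289174}{\left(-216260 - 949677\right) + 693757} + \frac{722659}{1863484} = - \frac{289174}{-1165937 + 693757} + 722659 \cdot \frac{1}{1863484} = - \frac{289174}{-472180} + \frac{103237}{266212} = \left(-289174\right) \left(- \frac{1}{472180}\right) + \frac{103237}{266212} = \frac{144587}{236090} + \frac{103237}{266212} = \frac{31432008887}{31424995540}$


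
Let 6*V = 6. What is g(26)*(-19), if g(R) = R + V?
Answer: -513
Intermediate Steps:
V = 1 (V = (⅙)*6 = 1)
g(R) = 1 + R (g(R) = R + 1 = 1 + R)
g(26)*(-19) = (1 + 26)*(-19) = 27*(-19) = -513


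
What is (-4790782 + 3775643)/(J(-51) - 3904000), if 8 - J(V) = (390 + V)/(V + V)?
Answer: 34514726/132735615 ≈ 0.26003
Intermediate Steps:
J(V) = 8 - (390 + V)/(2*V) (J(V) = 8 - (390 + V)/(V + V) = 8 - (390 + V)/(2*V))
(-4790782 + 3775643)/(J(-51) - 3904000) = (-4790782 + 3775643)/((15/2 - 195/(-51)) - 3904000) = -1015139/((15/2 - 195*(-1/51)) - 3904000) = -1015139/((15/2 + 65/17) - 3904000) = -1015139/(385/34 - 3904000) = -1015139/(-132735615/34) = -1015139*(-34/132735615) = 34514726/132735615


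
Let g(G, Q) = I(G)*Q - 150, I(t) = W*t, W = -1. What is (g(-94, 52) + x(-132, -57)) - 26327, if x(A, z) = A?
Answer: -21721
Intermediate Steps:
I(t) = -t
g(G, Q) = -150 - G*Q (g(G, Q) = (-G)*Q - 150 = -G*Q - 150 = -150 - G*Q)
(g(-94, 52) + x(-132, -57)) - 26327 = ((-150 - 1*(-94)*52) - 132) - 26327 = ((-150 + 4888) - 132) - 26327 = (4738 - 132) - 26327 = 4606 - 26327 = -21721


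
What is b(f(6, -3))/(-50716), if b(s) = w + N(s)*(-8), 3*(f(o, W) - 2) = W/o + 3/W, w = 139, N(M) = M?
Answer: -127/50716 ≈ -0.0025041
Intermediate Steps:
f(o, W) = 2 + 1/W + W/(3*o) (f(o, W) = 2 + (W/o + 3/W)/3 = 2 + (3/W + W/o)/3 = 2 + (1/W + W/(3*o)) = 2 + 1/W + W/(3*o))
b(s) = 139 - 8*s (b(s) = 139 + s*(-8) = 139 - 8*s)
b(f(6, -3))/(-50716) = (139 - 8*(2 + 1/(-3) + (⅓)*(-3)/6))/(-50716) = (139 - 8*(2 - ⅓ + (⅓)*(-3)*(⅙)))*(-1/50716) = (139 - 8*(2 - ⅓ - ⅙))*(-1/50716) = (139 - 8*3/2)*(-1/50716) = (139 - 12)*(-1/50716) = 127*(-1/50716) = -127/50716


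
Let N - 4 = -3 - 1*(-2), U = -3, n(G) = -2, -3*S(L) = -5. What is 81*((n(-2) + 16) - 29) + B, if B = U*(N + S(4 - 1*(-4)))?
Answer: -1229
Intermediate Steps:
S(L) = 5/3 (S(L) = -⅓*(-5) = 5/3)
N = 3 (N = 4 + (-3 - 1*(-2)) = 4 + (-3 + 2) = 4 - 1 = 3)
B = -14 (B = -3*(3 + 5/3) = -3*14/3 = -14)
81*((n(-2) + 16) - 29) + B = 81*((-2 + 16) - 29) - 14 = 81*(14 - 29) - 14 = 81*(-15) - 14 = -1215 - 14 = -1229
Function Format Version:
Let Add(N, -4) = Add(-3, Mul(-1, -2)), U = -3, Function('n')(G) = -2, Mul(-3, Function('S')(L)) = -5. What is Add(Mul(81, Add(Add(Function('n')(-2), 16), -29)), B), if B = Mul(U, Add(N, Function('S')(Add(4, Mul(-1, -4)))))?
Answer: -1229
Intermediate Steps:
Function('S')(L) = Rational(5, 3) (Function('S')(L) = Mul(Rational(-1, 3), -5) = Rational(5, 3))
N = 3 (N = Add(4, Add(-3, Mul(-1, -2))) = Add(4, Add(-3, 2)) = Add(4, -1) = 3)
B = -14 (B = Mul(-3, Add(3, Rational(5, 3))) = Mul(-3, Rational(14, 3)) = -14)
Add(Mul(81, Add(Add(Function('n')(-2), 16), -29)), B) = Add(Mul(81, Add(Add(-2, 16), -29)), -14) = Add(Mul(81, Add(14, -29)), -14) = Add(Mul(81, -15), -14) = Add(-1215, -14) = -1229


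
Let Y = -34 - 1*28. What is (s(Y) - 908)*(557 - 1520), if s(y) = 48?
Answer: 828180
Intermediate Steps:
Y = -62 (Y = -34 - 28 = -62)
(s(Y) - 908)*(557 - 1520) = (48 - 908)*(557 - 1520) = -860*(-963) = 828180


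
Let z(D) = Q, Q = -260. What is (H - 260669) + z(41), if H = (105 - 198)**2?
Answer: -252280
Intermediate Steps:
z(D) = -260
H = 8649 (H = (-93)**2 = 8649)
(H - 260669) + z(41) = (8649 - 260669) - 260 = -252020 - 260 = -252280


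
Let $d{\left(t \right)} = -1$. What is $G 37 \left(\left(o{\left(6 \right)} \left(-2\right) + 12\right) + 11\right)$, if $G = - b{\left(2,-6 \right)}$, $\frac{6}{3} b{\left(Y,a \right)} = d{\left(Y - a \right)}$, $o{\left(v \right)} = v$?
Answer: $\frac{407}{2} \approx 203.5$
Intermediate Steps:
$b{\left(Y,a \right)} = - \frac{1}{2}$ ($b{\left(Y,a \right)} = \frac{1}{2} \left(-1\right) = - \frac{1}{2}$)
$G = \frac{1}{2}$ ($G = \left(-1\right) \left(- \frac{1}{2}\right) = \frac{1}{2} \approx 0.5$)
$G 37 \left(\left(o{\left(6 \right)} \left(-2\right) + 12\right) + 11\right) = \frac{1}{2} \cdot 37 \left(\left(6 \left(-2\right) + 12\right) + 11\right) = \frac{37 \left(\left(-12 + 12\right) + 11\right)}{2} = \frac{37 \left(0 + 11\right)}{2} = \frac{37}{2} \cdot 11 = \frac{407}{2}$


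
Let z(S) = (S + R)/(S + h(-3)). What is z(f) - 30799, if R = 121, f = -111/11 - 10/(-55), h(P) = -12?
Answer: -7423781/241 ≈ -30804.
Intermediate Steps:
f = -109/11 (f = -111*1/11 - 10*(-1/55) = -111/11 + 2/11 = -109/11 ≈ -9.9091)
z(S) = (121 + S)/(-12 + S) (z(S) = (S + 121)/(S - 12) = (121 + S)/(-12 + S))
z(f) - 30799 = (121 - 109/11)/(-12 - 109/11) - 30799 = (1222/11)/(-241/11) - 30799 = -11/241*1222/11 - 30799 = -1222/241 - 30799 = -7423781/241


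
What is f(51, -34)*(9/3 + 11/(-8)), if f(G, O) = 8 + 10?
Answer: 117/4 ≈ 29.250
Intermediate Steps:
f(G, O) = 18
f(51, -34)*(9/3 + 11/(-8)) = 18*(9/3 + 11/(-8)) = 18*(9*(⅓) + 11*(-⅛)) = 18*(3 - 11/8) = 18*(13/8) = 117/4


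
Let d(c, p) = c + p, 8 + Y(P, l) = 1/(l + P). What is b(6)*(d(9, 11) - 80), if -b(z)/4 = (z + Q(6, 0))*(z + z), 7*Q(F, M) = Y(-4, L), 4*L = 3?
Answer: 1261440/91 ≈ 13862.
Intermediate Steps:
L = ¾ (L = (¼)*3 = ¾ ≈ 0.75000)
Y(P, l) = -8 + 1/(P + l) (Y(P, l) = -8 + 1/(l + P) = -8 + 1/(P + l))
Q(F, M) = -108/91 (Q(F, M) = ((1 - 8*(-4) - 8*¾)/(-4 + ¾))/7 = ((1 + 32 - 6)/(-13/4))/7 = (-4/13*27)/7 = (⅐)*(-108/13) = -108/91)
b(z) = -8*z*(-108/91 + z) (b(z) = -4*(z - 108/91)*(z + z) = -4*(-108/91 + z)*2*z = -8*z*(-108/91 + z))
b(6)*(d(9, 11) - 80) = ((8/91)*6*(108 - 91*6))*((9 + 11) - 80) = ((8/91)*6*(108 - 546))*(20 - 80) = ((8/91)*6*(-438))*(-60) = -21024/91*(-60) = 1261440/91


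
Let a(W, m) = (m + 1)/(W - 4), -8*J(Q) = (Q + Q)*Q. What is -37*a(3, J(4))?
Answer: -111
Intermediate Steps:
J(Q) = -Q²/4 (J(Q) = -(Q + Q)*Q/8 = -2*Q*Q/8 = -Q²/4)
a(W, m) = (1 + m)/(-4 + W)
-37*a(3, J(4)) = -37*(1 - ¼*4²)/(-4 + 3) = -37*(1 - ¼*16)/(-1) = -(-37)*(1 - 4) = -(-37)*(-3) = -37*3 = -111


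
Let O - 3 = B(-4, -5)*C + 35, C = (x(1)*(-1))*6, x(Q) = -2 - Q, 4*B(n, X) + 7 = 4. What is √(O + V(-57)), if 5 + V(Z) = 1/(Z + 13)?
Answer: √9427/22 ≈ 4.4133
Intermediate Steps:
B(n, X) = -¾ (B(n, X) = -7/4 + (¼)*4 = -7/4 + 1 = -¾)
V(Z) = -5 + 1/(13 + Z) (V(Z) = -5 + 1/(Z + 13) = -5 + 1/(13 + Z))
C = 18 (C = ((-2 - 1*1)*(-1))*6 = ((-2 - 1)*(-1))*6 = -3*(-1)*6 = 3*6 = 18)
O = 49/2 (O = 3 + (-¾*18 + 35) = 3 + (-27/2 + 35) = 3 + 43/2 = 49/2 ≈ 24.500)
√(O + V(-57)) = √(49/2 + (-64 - 5*(-57))/(13 - 57)) = √(49/2 + (-64 + 285)/(-44)) = √(49/2 - 1/44*221) = √(49/2 - 221/44) = √(857/44) = √9427/22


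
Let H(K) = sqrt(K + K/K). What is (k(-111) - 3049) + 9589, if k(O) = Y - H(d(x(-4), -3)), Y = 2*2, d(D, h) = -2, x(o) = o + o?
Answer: 6544 - I ≈ 6544.0 - 1.0*I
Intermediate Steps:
x(o) = 2*o
Y = 4
H(K) = sqrt(1 + K) (H(K) = sqrt(K + 1) = sqrt(1 + K))
k(O) = 4 - I (k(O) = 4 - sqrt(1 - 2) = 4 - sqrt(-1) = 4 - I)
(k(-111) - 3049) + 9589 = ((4 - I) - 3049) + 9589 = (-3045 - I) + 9589 = 6544 - I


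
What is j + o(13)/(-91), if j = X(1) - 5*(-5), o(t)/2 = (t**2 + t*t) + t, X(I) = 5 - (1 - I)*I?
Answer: 156/7 ≈ 22.286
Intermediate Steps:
X(I) = 5 - I*(1 - I)
o(t) = 2*t + 4*t**2 (o(t) = 2*((t**2 + t*t) + t) = 2*((t**2 + t**2) + t) = 2*(2*t**2 + t) = 2*(t + 2*t**2) = 2*t + 4*t**2)
j = 30 (j = (5 + 1**2 - 1*1) - 5*(-5) = (5 + 1 - 1) + 25 = 5 + 25 = 30)
j + o(13)/(-91) = 30 + (2*13*(1 + 2*13))/(-91) = 30 + (2*13*(1 + 26))*(-1/91) = 30 + (2*13*27)*(-1/91) = 30 + 702*(-1/91) = 30 - 54/7 = 156/7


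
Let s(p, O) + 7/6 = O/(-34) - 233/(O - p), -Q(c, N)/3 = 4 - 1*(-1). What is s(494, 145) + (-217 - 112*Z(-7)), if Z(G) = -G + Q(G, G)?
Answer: 12000731/17799 ≈ 674.24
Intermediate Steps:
Q(c, N) = -15 (Q(c, N) = -3*(4 - 1*(-1)) = -3*(4 + 1) = -3*5 = -15)
Z(G) = -15 - G (Z(G) = -G - 15 = -15 - G)
s(p, O) = -7/6 - 233/(O - p) - O/34 (s(p, O) = -7/6 + (O/(-34) - 233/(O - p)) = -7/6 + (O*(-1/34) - 233/(O - p)) = -7/6 + (-O/34 - 233/(O - p)) = -7/6 + (-233/(O - p) - O/34) = -7/6 - 233/(O - p) - O/34)
s(494, 145) + (-217 - 112*Z(-7)) = (-23766 - 119*145 - 3*145² + 119*494 + 3*145*494)/(102*(145 - 1*494)) + (-217 - 112*(-15 - 1*(-7))) = (-23766 - 17255 - 3*21025 + 58786 + 214890)/(102*(145 - 494)) + (-217 - 112*(-15 + 7)) = (1/102)*(-23766 - 17255 - 63075 + 58786 + 214890)/(-349) + (-217 - 112*(-8)) = (1/102)*(-1/349)*169580 + (-217 + 896) = -84790/17799 + 679 = 12000731/17799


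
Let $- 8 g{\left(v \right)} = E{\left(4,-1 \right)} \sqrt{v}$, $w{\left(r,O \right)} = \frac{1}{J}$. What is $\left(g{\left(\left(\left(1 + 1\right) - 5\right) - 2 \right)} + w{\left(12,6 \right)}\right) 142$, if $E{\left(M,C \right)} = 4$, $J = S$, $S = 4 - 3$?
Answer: $142 - 71 i \sqrt{5} \approx 142.0 - 158.76 i$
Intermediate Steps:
$S = 1$ ($S = 4 - 3 = 1$)
$J = 1$
$w{\left(r,O \right)} = 1$ ($w{\left(r,O \right)} = 1^{-1} = 1$)
$g{\left(v \right)} = - \frac{\sqrt{v}}{2}$ ($g{\left(v \right)} = - \frac{4 \sqrt{v}}{8} = - \frac{\sqrt{v}}{2}$)
$\left(g{\left(\left(\left(1 + 1\right) - 5\right) - 2 \right)} + w{\left(12,6 \right)}\right) 142 = \left(- \frac{\sqrt{\left(\left(1 + 1\right) - 5\right) - 2}}{2} + 1\right) 142 = \left(- \frac{\sqrt{\left(2 - 5\right) - 2}}{2} + 1\right) 142 = \left(- \frac{\sqrt{-3 - 2}}{2} + 1\right) 142 = \left(- \frac{\sqrt{-5}}{2} + 1\right) 142 = \left(- \frac{i \sqrt{5}}{2} + 1\right) 142 = \left(1 - \frac{i \sqrt{5}}{2}\right) 142 = 142 - 71 i \sqrt{5}$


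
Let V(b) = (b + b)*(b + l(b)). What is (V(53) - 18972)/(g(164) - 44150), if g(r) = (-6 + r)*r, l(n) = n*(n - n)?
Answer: 607/829 ≈ 0.73221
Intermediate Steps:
l(n) = 0 (l(n) = n*0 = 0)
g(r) = r*(-6 + r)
V(b) = 2*b² (V(b) = (b + b)*(b + 0) = (2*b)*b = 2*b²)
(V(53) - 18972)/(g(164) - 44150) = (2*53² - 18972)/(164*(-6 + 164) - 44150) = (2*2809 - 18972)/(164*158 - 44150) = (5618 - 18972)/(25912 - 44150) = -13354/(-18238) = -13354*(-1/18238) = 607/829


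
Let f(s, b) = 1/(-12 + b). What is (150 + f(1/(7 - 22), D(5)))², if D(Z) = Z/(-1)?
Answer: 6497401/289 ≈ 22482.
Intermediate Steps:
D(Z) = -Z (D(Z) = Z*(-1) = -Z)
(150 + f(1/(7 - 22), D(5)))² = (150 + 1/(-12 - 1*5))² = (150 + 1/(-12 - 5))² = (150 + 1/(-17))² = (150 - 1/17)² = (2549/17)² = 6497401/289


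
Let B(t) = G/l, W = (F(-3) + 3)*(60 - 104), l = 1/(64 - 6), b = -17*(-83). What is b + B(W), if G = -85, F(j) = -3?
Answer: -3519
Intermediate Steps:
b = 1411
l = 1/58 ≈ 0.017241
W = 0 (W = (-3 + 3)*(60 - 104) = 0*(-44) = 0)
B(t) = -4930 (B(t) = -85/1/58 = -85*58 = -4930)
b + B(W) = 1411 - 4930 = -3519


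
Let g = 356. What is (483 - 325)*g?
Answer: 56248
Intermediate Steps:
(483 - 325)*g = (483 - 325)*356 = 158*356 = 56248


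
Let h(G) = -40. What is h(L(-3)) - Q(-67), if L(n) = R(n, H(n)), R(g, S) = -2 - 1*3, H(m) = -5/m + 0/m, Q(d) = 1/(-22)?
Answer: -879/22 ≈ -39.955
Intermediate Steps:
Q(d) = -1/22
H(m) = -5/m (H(m) = -5/m + 0 = -5/m)
R(g, S) = -5 (R(g, S) = -2 - 3 = -5)
L(n) = -5
h(L(-3)) - Q(-67) = -40 - 1*(-1/22) = -40 + 1/22 = -879/22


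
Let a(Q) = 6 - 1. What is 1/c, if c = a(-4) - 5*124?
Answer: -1/615 ≈ -0.0016260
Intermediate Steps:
a(Q) = 5
c = -615 (c = 5 - 5*124 = 5 - 620 = -615)
1/c = 1/(-615) = -1/615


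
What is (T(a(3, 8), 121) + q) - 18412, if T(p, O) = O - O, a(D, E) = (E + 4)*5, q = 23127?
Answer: 4715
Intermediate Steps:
a(D, E) = 20 + 5*E (a(D, E) = (4 + E)*5 = 20 + 5*E)
T(p, O) = 0
(T(a(3, 8), 121) + q) - 18412 = (0 + 23127) - 18412 = 23127 - 18412 = 4715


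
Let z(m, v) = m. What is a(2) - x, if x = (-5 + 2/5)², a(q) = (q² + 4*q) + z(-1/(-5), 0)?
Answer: -224/25 ≈ -8.9600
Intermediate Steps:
a(q) = ⅕ + q² + 4*q (a(q) = (q² + 4*q) - 1/(-5) = (q² + 4*q) - 1*(-⅕) = (q² + 4*q) + ⅕ = ⅕ + q² + 4*q)
x = 529/25 (x = (-5 + 2*(⅕))² = (-5 + ⅖)² = (-23/5)² = 529/25 ≈ 21.160)
a(2) - x = (⅕ + 2² + 4*2) - 1*529/25 = (⅕ + 4 + 8) - 529/25 = 61/5 - 529/25 = -224/25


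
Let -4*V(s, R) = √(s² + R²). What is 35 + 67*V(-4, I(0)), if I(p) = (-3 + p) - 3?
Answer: 35 - 67*√13/2 ≈ -85.786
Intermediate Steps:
I(p) = -6 + p
V(s, R) = -√(R² + s²)/4 (V(s, R) = -√(s² + R²)/4 = -√(R² + s²)/4)
35 + 67*V(-4, I(0)) = 35 + 67*(-√((-6 + 0)² + (-4)²)/4) = 35 + 67*(-√((-6)² + 16)/4) = 35 + 67*(-√(36 + 16)/4) = 35 + 67*(-√13/2) = 35 - 67*√13/2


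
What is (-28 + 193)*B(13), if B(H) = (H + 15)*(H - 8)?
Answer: 23100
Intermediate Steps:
B(H) = (-8 + H)*(15 + H) (B(H) = (15 + H)*(-8 + H) = (-8 + H)*(15 + H))
(-28 + 193)*B(13) = (-28 + 193)*(-120 + 13² + 7*13) = 165*(-120 + 169 + 91) = 165*140 = 23100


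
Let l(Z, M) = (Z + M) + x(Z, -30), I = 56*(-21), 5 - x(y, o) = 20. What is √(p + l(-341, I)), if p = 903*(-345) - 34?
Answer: 3*I*√34789 ≈ 559.55*I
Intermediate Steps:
x(y, o) = -15 (x(y, o) = 5 - 1*20 = 5 - 20 = -15)
I = -1176
l(Z, M) = -15 + M + Z (l(Z, M) = (Z + M) - 15 = (M + Z) - 15 = -15 + M + Z)
p = -311569 (p = -311535 - 34 = -311569)
√(p + l(-341, I)) = √(-311569 + (-15 - 1176 - 341)) = √(-311569 - 1532) = √(-313101) = 3*I*√34789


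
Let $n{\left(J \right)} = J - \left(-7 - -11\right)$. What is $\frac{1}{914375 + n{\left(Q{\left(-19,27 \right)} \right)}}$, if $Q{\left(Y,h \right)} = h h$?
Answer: $\frac{1}{915100} \approx 1.0928 \cdot 10^{-6}$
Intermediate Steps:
$Q{\left(Y,h \right)} = h^{2}$
$n{\left(J \right)} = -4 + J$ ($n{\left(J \right)} = J - \left(-7 + 11\right) = J - 4 = -4 + J$)
$\frac{1}{914375 + n{\left(Q{\left(-19,27 \right)} \right)}} = \frac{1}{914375 - \left(4 - 27^{2}\right)} = \frac{1}{914375 + \left(-4 + 729\right)} = \frac{1}{914375 + 725} = \frac{1}{915100}$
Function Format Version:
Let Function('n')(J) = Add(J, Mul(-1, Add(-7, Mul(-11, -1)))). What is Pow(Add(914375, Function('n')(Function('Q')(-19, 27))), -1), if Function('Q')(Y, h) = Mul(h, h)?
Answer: Rational(1, 915100) ≈ 1.0928e-6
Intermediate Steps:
Function('Q')(Y, h) = Pow(h, 2)
Function('n')(J) = Add(-4, J) (Function('n')(J) = Add(J, Mul(-1, Add(-7, 11))) = Add(J, Mul(-1, 4)) = Add(J, -4) = Add(-4, J))
Pow(Add(914375, Function('n')(Function('Q')(-19, 27))), -1) = Pow(Add(914375, Add(-4, Pow(27, 2))), -1) = Pow(Add(914375, Add(-4, 729)), -1) = Pow(Add(914375, 725), -1) = Pow(915100, -1) = Rational(1, 915100)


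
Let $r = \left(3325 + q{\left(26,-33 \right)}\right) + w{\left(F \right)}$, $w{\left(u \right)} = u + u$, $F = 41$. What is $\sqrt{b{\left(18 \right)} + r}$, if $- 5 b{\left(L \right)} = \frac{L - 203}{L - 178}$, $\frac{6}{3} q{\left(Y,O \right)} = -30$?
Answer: $\frac{\sqrt{5426830}}{40} \approx 58.239$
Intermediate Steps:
$q{\left(Y,O \right)} = -15$ ($q{\left(Y,O \right)} = \frac{1}{2} \left(-30\right) = -15$)
$b{\left(L \right)} = - \frac{-203 + L}{5 \left(-178 + L\right)}$ ($b{\left(L \right)} = - \frac{\left(L - 203\right) \frac{1}{L - 178}}{5} = - \frac{\left(-203 + L\right) \frac{1}{-178 + L}}{5} = - \frac{\frac{1}{-178 + L} \left(-203 + L\right)}{5} = - \frac{-203 + L}{5 \left(-178 + L\right)}$)
$w{\left(u \right)} = 2 u$
$r = 3392$ ($r = \left(3325 - 15\right) + 2 \cdot 41 = 3310 + 82 = 3392$)
$\sqrt{b{\left(18 \right)} + r} = \sqrt{\frac{203 - 18}{5 \left(-178 + 18\right)} + 3392} = \sqrt{\frac{203 - 18}{5 \left(-160\right)} + 3392} = \sqrt{\frac{1}{5} \left(- \frac{1}{160}\right) 185 + 3392} = \sqrt{- \frac{37}{160} + 3392} = \sqrt{\frac{542683}{160}} = \frac{\sqrt{5426830}}{40}$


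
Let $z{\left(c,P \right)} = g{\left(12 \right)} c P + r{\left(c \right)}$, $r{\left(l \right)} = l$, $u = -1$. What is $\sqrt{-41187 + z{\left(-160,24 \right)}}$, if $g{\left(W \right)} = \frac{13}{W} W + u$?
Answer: $i \sqrt{87427} \approx 295.68 i$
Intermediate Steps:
$g{\left(W \right)} = 12$ ($g{\left(W \right)} = \frac{13}{W} W - 1 = 13 - 1 = 12$)
$z{\left(c,P \right)} = c + 12 P c$ ($z{\left(c,P \right)} = 12 c P + c = 12 P c + c = c + 12 P c$)
$\sqrt{-41187 + z{\left(-160,24 \right)}} = \sqrt{-41187 - 160 \left(1 + 12 \cdot 24\right)} = \sqrt{-41187 - 160 \left(1 + 288\right)} = \sqrt{-41187 - 46240} = \sqrt{-87427} = i \sqrt{87427}$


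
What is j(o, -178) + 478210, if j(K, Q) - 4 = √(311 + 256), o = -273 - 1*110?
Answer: 478214 + 9*√7 ≈ 4.7824e+5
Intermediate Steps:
o = -383 (o = -273 - 110 = -383)
j(K, Q) = 4 + 9*√7 (j(K, Q) = 4 + √(311 + 256) = 4 + √567 = 4 + 9*√7)
j(o, -178) + 478210 = (4 + 9*√7) + 478210 = 478214 + 9*√7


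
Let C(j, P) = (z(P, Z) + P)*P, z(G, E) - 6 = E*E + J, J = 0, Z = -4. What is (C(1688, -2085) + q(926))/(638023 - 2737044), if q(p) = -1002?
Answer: -4300353/2099021 ≈ -2.0487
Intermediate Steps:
z(G, E) = 6 + E² (z(G, E) = 6 + (E*E + 0) = 6 + (E² + 0) = 6 + E²)
C(j, P) = P*(22 + P) (C(j, P) = ((6 + (-4)²) + P)*P = ((6 + 16) + P)*P = (22 + P)*P = P*(22 + P))
(C(1688, -2085) + q(926))/(638023 - 2737044) = (-2085*(22 - 2085) - 1002)/(638023 - 2737044) = (-2085*(-2063) - 1002)/(-2099021) = (4301355 - 1002)*(-1/2099021) = 4300353*(-1/2099021) = -4300353/2099021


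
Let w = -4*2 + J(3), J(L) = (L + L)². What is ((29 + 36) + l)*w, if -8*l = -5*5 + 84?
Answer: 3227/2 ≈ 1613.5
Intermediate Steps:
J(L) = 4*L² (J(L) = (2*L)² = 4*L²)
l = -59/8 (l = -(-5*5 + 84)/8 = -(-25 + 84)/8 = -⅛*59 = -59/8 ≈ -7.3750)
w = 28 (w = -4*2 + 4*3² = -8 + 4*9 = -8 + 36 = 28)
((29 + 36) + l)*w = ((29 + 36) - 59/8)*28 = (65 - 59/8)*28 = (461/8)*28 = 3227/2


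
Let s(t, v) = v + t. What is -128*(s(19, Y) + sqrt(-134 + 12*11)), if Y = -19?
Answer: -128*I*sqrt(2) ≈ -181.02*I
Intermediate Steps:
s(t, v) = t + v
-128*(s(19, Y) + sqrt(-134 + 12*11)) = -128*((19 - 19) + sqrt(-134 + 12*11)) = -128*(0 + sqrt(-134 + 132)) = -128*(0 + sqrt(-2)) = -128*(0 + I*sqrt(2)) = -128*I*sqrt(2)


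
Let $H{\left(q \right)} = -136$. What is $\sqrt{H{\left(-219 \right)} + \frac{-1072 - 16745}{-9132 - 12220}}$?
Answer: $\frac{i \sqrt{15405761590}}{10676} \approx 11.626 i$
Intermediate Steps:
$\sqrt{H{\left(-219 \right)} + \frac{-1072 - 16745}{-9132 - 12220}} = \sqrt{-136 + \frac{-1072 - 16745}{-9132 - 12220}} = \sqrt{-136 - \frac{17817}{-21352}} = \sqrt{-136 - - \frac{17817}{21352}} = \sqrt{-136 + \frac{17817}{21352}} = \sqrt{- \frac{2886055}{21352}} = \frac{i \sqrt{15405761590}}{10676}$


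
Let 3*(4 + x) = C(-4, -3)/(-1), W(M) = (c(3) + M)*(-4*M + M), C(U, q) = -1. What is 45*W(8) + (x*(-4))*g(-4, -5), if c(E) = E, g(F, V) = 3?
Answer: -11836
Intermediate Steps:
W(M) = -3*M*(3 + M) (W(M) = (3 + M)*(-4*M + M) = (3 + M)*(-3*M) = -3*M*(3 + M))
x = -11/3 (x = -4 + (-1/(-1))/3 = -4 + (-1*(-1))/3 = -4 + (1/3)*1 = -4 + 1/3 = -11/3 ≈ -3.6667)
45*W(8) + (x*(-4))*g(-4, -5) = 45*(-3*8*(3 + 8)) - 11/3*(-4)*3 = 45*(-3*8*11) + (44/3)*3 = 45*(-264) + 44 = -11880 + 44 = -11836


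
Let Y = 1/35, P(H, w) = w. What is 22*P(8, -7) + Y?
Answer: -5389/35 ≈ -153.97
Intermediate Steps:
Y = 1/35 ≈ 0.028571
22*P(8, -7) + Y = 22*(-7) + 1/35 = -154 + 1/35 = -5389/35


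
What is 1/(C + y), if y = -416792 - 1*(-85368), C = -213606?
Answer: -1/545030 ≈ -1.8348e-6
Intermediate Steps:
y = -331424 (y = -416792 + 85368 = -331424)
1/(C + y) = 1/(-213606 - 331424) = 1/(-545030) = -1/545030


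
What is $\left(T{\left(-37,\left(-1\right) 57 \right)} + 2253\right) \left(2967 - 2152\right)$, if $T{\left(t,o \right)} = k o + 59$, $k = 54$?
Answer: $-624290$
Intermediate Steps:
$T{\left(t,o \right)} = 59 + 54 o$ ($T{\left(t,o \right)} = 54 o + 59 = 59 + 54 o$)
$\left(T{\left(-37,\left(-1\right) 57 \right)} + 2253\right) \left(2967 - 2152\right) = \left(\left(59 + 54 \left(\left(-1\right) 57\right)\right) + 2253\right) \left(2967 - 2152\right) = \left(\left(59 + 54 \left(-57\right)\right) + 2253\right) 815 = \left(\left(59 - 3078\right) + 2253\right) 815 = \left(-3019 + 2253\right) 815 = \left(-766\right) 815 = -624290$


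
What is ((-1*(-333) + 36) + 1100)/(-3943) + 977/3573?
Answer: -1396426/14088339 ≈ -0.099119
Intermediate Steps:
((-1*(-333) + 36) + 1100)/(-3943) + 977/3573 = ((333 + 36) + 1100)*(-1/3943) + 977*(1/3573) = (369 + 1100)*(-1/3943) + 977/3573 = 1469*(-1/3943) + 977/3573 = -1469/3943 + 977/3573 = -1396426/14088339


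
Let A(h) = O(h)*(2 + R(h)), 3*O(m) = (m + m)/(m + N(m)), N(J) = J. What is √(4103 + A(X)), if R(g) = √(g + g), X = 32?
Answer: √36957/3 ≈ 64.081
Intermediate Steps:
R(g) = √2*√g (R(g) = √(2*g) = √2*√g)
O(m) = ⅓ (O(m) = ((m + m)/(m + m))/3 = ((2*m)/((2*m)))/3 = ((2*m)*(1/(2*m)))/3 = (⅓)*1 = ⅓)
A(h) = ⅔ + √2*√h/3 (A(h) = (2 + √2*√h)/3 = ⅔ + √2*√h/3)
√(4103 + A(X)) = √(4103 + (⅔ + √2*√32/3)) = √(4103 + (⅔ + √2*(4*√2)/3)) = √(4103 + (⅔ + 8/3)) = √(4103 + 10/3) = √(12319/3) = √36957/3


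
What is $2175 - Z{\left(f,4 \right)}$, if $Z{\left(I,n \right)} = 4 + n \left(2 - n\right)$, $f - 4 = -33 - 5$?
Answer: $2179$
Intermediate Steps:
$f = -34$ ($f = 4 - 38 = -34$)
$2175 - Z{\left(f,4 \right)} = 2175 - \left(4 - 4^{2} + 2 \cdot 4\right) = 2175 - \left(4 - 16 + 8\right) = 2175 - -4 = 2175 + 4 = 2179$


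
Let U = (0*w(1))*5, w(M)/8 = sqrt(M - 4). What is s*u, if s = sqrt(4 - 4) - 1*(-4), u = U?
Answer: 0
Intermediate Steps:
w(M) = 8*sqrt(-4 + M) (w(M) = 8*sqrt(M - 4) = 8*sqrt(-4 + M))
U = 0 (U = (0*(8*sqrt(-4 + 1)))*5 = (0*(8*sqrt(-3)))*5 = (0*(8*(I*sqrt(3))))*5 = (0*(8*I*sqrt(3)))*5 = 0*5 = 0)
u = 0
s = 4 (s = sqrt(0) + 4 = 0 + 4 = 4)
s*u = 4*0 = 0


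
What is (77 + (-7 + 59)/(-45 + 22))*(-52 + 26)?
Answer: -44694/23 ≈ -1943.2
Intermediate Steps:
(77 + (-7 + 59)/(-45 + 22))*(-52 + 26) = (77 + 52/(-23))*(-26) = (77 + 52*(-1/23))*(-26) = (77 - 52/23)*(-26) = (1719/23)*(-26) = -44694/23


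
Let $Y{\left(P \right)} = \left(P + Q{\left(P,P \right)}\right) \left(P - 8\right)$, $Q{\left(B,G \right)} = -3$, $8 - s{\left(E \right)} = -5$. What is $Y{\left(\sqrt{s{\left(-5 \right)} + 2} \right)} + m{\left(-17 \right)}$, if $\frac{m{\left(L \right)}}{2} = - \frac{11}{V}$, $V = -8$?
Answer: $\frac{167}{4} - 11 \sqrt{15} \approx -0.85282$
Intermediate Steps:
$s{\left(E \right)} = 13$ ($s{\left(E \right)} = 8 - -5 = 8 + 5 = 13$)
$m{\left(L \right)} = \frac{11}{4}$ ($m{\left(L \right)} = 2 \left(- \frac{11}{-8}\right) = 2 \left(\left(-11\right) \left(- \frac{1}{8}\right)\right) = 2 \cdot \frac{11}{8} = \frac{11}{4}$)
$Y{\left(P \right)} = \left(-8 + P\right) \left(-3 + P\right)$ ($Y{\left(P \right)} = \left(P - 3\right) \left(P - 8\right) = \left(-3 + P\right) \left(-8 + P\right) = \left(-8 + P\right) \left(-3 + P\right)$)
$Y{\left(\sqrt{s{\left(-5 \right)} + 2} \right)} + m{\left(-17 \right)} = \left(24 + \left(\sqrt{13 + 2}\right)^{2} - 11 \sqrt{13 + 2}\right) + \frac{11}{4} = \left(24 + \left(\sqrt{15}\right)^{2} - 11 \sqrt{15}\right) + \frac{11}{4} = \left(24 + 15 - 11 \sqrt{15}\right) + \frac{11}{4} = \left(39 - 11 \sqrt{15}\right) + \frac{11}{4} = \frac{167}{4} - 11 \sqrt{15}$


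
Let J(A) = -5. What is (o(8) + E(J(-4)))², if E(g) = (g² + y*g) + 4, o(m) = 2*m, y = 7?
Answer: 100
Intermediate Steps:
E(g) = 4 + g² + 7*g (E(g) = (g² + 7*g) + 4 = 4 + g² + 7*g)
(o(8) + E(J(-4)))² = (2*8 + (4 + (-5)² + 7*(-5)))² = (16 + (4 + 25 - 35))² = (16 - 6)² = 10² = 100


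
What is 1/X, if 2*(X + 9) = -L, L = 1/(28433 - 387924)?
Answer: -718982/6470837 ≈ -0.11111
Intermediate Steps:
L = -1/359491 (L = 1/(-359491) = -1/359491 ≈ -2.7817e-6)
X = -6470837/718982 (X = -9 + (-1*(-1/359491))/2 = -9 + (½)*(1/359491) = -9 + 1/718982 = -6470837/718982 ≈ -9.0000)
1/X = 1/(-6470837/718982) = -718982/6470837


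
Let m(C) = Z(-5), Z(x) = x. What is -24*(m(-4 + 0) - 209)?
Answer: 5136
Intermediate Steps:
m(C) = -5
-24*(m(-4 + 0) - 209) = -24*(-5 - 209) = -24*(-214) = 5136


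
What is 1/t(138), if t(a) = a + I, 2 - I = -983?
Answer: 1/1123 ≈ 0.00089047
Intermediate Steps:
I = 985 (I = 2 - 1*(-983) = 2 + 983 = 985)
t(a) = 985 + a (t(a) = a + 985 = 985 + a)
1/t(138) = 1/(985 + 138) = 1/1123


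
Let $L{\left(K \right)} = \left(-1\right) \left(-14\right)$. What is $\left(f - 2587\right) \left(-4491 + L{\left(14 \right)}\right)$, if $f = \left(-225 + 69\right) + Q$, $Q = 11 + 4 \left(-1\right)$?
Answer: $12249072$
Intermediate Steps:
$L{\left(K \right)} = 14$
$Q = 7$ ($Q = 11 - 4 = 7$)
$f = -149$ ($f = \left(-225 + 69\right) + 7 = -156 + 7 = -149$)
$\left(f - 2587\right) \left(-4491 + L{\left(14 \right)}\right) = \left(-149 - 2587\right) \left(-4491 + 14\right) = \left(-2736\right) \left(-4477\right) = 12249072$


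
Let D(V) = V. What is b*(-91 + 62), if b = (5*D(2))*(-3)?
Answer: 870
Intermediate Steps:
b = -30 (b = (5*2)*(-3) = 10*(-3) = -30)
b*(-91 + 62) = -30*(-91 + 62) = -30*(-29) = 870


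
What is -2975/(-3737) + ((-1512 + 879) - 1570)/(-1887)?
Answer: 374228/190587 ≈ 1.9636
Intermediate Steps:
-2975/(-3737) + ((-1512 + 879) - 1570)/(-1887) = -2975*(-1/3737) + (-633 - 1570)*(-1/1887) = 2975/3737 - 2203*(-1/1887) = 2975/3737 + 2203/1887 = 374228/190587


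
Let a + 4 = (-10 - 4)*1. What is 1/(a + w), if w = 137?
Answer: 1/119 ≈ 0.0084034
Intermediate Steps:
a = -18 (a = -4 + (-10 - 4)*1 = -4 - 14*1 = -4 - 14 = -18)
1/(a + w) = 1/(-18 + 137) = 1/119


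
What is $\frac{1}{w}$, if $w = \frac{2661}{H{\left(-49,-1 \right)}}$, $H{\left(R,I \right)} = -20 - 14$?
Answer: $- \frac{34}{2661} \approx -0.012777$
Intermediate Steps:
$H{\left(R,I \right)} = -34$ ($H{\left(R,I \right)} = -20 - 14 = -34$)
$w = - \frac{2661}{34}$ ($w = \frac{2661}{-34} = 2661 \left(- \frac{1}{34}\right) = - \frac{2661}{34} \approx -78.265$)
$\frac{1}{w} = \frac{1}{- \frac{2661}{34}} = - \frac{34}{2661}$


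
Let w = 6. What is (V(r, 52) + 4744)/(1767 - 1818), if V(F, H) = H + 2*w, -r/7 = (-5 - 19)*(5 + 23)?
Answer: -4808/51 ≈ -94.275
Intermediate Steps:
r = 4704 (r = -7*(-5 - 19)*(5 + 23) = -(-168)*28 = -7*(-672) = 4704)
V(F, H) = 12 + H (V(F, H) = H + 2*6 = H + 12 = 12 + H)
(V(r, 52) + 4744)/(1767 - 1818) = ((12 + 52) + 4744)/(1767 - 1818) = (64 + 4744)/(-51) = 4808*(-1/51) = -4808/51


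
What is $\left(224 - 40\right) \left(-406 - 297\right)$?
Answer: $-129352$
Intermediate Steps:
$\left(224 - 40\right) \left(-406 - 297\right) = \left(224 - 40\right) \left(-703\right) = 184 \left(-703\right) = -129352$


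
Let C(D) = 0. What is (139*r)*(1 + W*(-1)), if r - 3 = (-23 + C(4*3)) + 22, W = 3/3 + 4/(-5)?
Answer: 1112/5 ≈ 222.40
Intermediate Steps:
W = 1/5 (W = 3*(1/3) + 4*(-1/5) = 1 - 4/5 = 1/5 ≈ 0.20000)
r = 2 (r = 3 + ((-23 + 0) + 22) = 3 + (-23 + 22) = 3 - 1 = 2)
(139*r)*(1 + W*(-1)) = (139*2)*(1 + (1/5)*(-1)) = 278*(1 - 1/5) = 278*(4/5) = 1112/5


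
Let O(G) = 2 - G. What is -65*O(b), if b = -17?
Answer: -1235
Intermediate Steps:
-65*O(b) = -65*(2 - 1*(-17)) = -65*(2 + 17) = -65*19 = -1235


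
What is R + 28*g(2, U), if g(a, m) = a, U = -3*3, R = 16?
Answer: 72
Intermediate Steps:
U = -9
R + 28*g(2, U) = 16 + 28*2 = 16 + 56 = 72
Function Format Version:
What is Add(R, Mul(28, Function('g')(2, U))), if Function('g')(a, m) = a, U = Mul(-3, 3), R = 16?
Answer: 72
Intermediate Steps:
U = -9
Add(R, Mul(28, Function('g')(2, U))) = Add(16, Mul(28, 2)) = Add(16, 56) = 72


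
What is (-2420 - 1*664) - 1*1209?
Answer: -4293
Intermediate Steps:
(-2420 - 1*664) - 1*1209 = (-2420 - 664) - 1209 = -3084 - 1209 = -4293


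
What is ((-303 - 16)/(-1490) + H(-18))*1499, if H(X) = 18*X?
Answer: -723179059/1490 ≈ -4.8536e+5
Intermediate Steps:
((-303 - 16)/(-1490) + H(-18))*1499 = ((-303 - 16)/(-1490) + 18*(-18))*1499 = (-319*(-1/1490) - 324)*1499 = (319/1490 - 324)*1499 = -482441/1490*1499 = -723179059/1490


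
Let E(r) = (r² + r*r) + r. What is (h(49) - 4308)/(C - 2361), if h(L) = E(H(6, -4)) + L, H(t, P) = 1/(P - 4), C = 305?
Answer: 136291/65792 ≈ 2.0715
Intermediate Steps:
H(t, P) = 1/(-4 + P)
E(r) = r + 2*r² (E(r) = (r² + r²) + r = 2*r² + r = r + 2*r²)
h(L) = -3/32 + L (h(L) = (1 + 2/(-4 - 4))/(-4 - 4) + L = (1 + 2/(-8))/(-8) + L = -(1 + 2*(-⅛))/8 + L = -(1 - ¼)/8 + L = -⅛*¾ + L = -3/32 + L)
(h(49) - 4308)/(C - 2361) = ((-3/32 + 49) - 4308)/(305 - 2361) = (1565/32 - 4308)/(-2056) = -136291/32*(-1/2056) = 136291/65792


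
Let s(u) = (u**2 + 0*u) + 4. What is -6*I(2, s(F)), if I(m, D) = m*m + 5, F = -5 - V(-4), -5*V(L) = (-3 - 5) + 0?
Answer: -54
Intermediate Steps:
V(L) = 8/5 (V(L) = -((-3 - 5) + 0)/5 = -(-8 + 0)/5 = -1/5*(-8) = 8/5)
F = -33/5 (F = -5 - 1*8/5 = -5 - 8/5 = -33/5 ≈ -6.6000)
s(u) = 4 + u**2 (s(u) = (u**2 + 0) + 4 = u**2 + 4 = 4 + u**2)
I(m, D) = 5 + m**2 (I(m, D) = m**2 + 5 = 5 + m**2)
-6*I(2, s(F)) = -6*(5 + 2**2) = -6*(5 + 4) = -6*9 = -54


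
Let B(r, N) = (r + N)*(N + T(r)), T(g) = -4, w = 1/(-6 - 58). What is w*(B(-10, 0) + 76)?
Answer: -29/16 ≈ -1.8125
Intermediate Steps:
w = -1/64 (w = 1/(-64) = -1/64 ≈ -0.015625)
B(r, N) = (-4 + N)*(N + r) (B(r, N) = (r + N)*(N - 4) = (N + r)*(-4 + N) = (-4 + N)*(N + r))
w*(B(-10, 0) + 76) = -((0² - 4*0 - 4*(-10) + 0*(-10)) + 76)/64 = -((0 + 0 + 40 + 0) + 76)/64 = -(40 + 76)/64 = -1/64*116 = -29/16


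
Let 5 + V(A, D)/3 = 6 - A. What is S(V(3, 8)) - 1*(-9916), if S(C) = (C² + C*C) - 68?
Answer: 9920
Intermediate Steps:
V(A, D) = 3 - 3*A (V(A, D) = -15 + 3*(6 - A) = -15 + (18 - 3*A) = 3 - 3*A)
S(C) = -68 + 2*C² (S(C) = (C² + C²) - 68 = 2*C² - 68 = -68 + 2*C²)
S(V(3, 8)) - 1*(-9916) = (-68 + 2*(3 - 3*3)²) - 1*(-9916) = (-68 + 2*(3 - 9)²) + 9916 = (-68 + 2*(-6)²) + 9916 = (-68 + 2*36) + 9916 = (-68 + 72) + 9916 = 4 + 9916 = 9920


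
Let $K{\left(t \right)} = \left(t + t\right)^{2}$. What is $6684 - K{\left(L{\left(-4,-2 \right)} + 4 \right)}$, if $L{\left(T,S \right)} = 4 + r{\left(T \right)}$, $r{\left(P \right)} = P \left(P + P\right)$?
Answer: $284$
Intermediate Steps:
$r{\left(P \right)} = 2 P^{2}$ ($r{\left(P \right)} = P 2 P = 2 P^{2}$)
$L{\left(T,S \right)} = 4 + 2 T^{2}$
$K{\left(t \right)} = 4 t^{2}$ ($K{\left(t \right)} = \left(2 t\right)^{2} = 4 t^{2}$)
$6684 - K{\left(L{\left(-4,-2 \right)} + 4 \right)} = 6684 - 4 \left(\left(4 + 2 \left(-4\right)^{2}\right) + 4\right)^{2} = 6684 - 4 \left(\left(4 + 2 \cdot 16\right) + 4\right)^{2} = 6684 - 4 \left(\left(4 + 32\right) + 4\right)^{2} = 6684 - 4 \left(36 + 4\right)^{2} = 6684 - 4 \cdot 40^{2} = 6684 - 4 \cdot 1600 = 6684 - 6400 = 284$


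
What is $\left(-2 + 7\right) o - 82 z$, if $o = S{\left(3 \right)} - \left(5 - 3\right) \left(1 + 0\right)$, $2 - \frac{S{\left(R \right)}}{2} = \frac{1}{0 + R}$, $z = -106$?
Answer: $\frac{26096}{3} \approx 8698.7$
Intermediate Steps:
$S{\left(R \right)} = 4 - \frac{2}{R}$ ($S{\left(R \right)} = 4 - \frac{2}{0 + R} = 4 - \frac{2}{R}$)
$o = \frac{4}{3}$ ($o = \left(4 - \frac{2}{3}\right) - \left(5 - 3\right) \left(1 + 0\right) = \left(4 - \frac{2}{3}\right) - 2 \cdot 1 = \left(4 - \frac{2}{3}\right) - 2 = \frac{10}{3} - 2 = \frac{4}{3} \approx 1.3333$)
$\left(-2 + 7\right) o - 82 z = \left(-2 + 7\right) \frac{4}{3} - -8692 = 5 \cdot \frac{4}{3} + 8692 = \frac{20}{3} + 8692 = \frac{26096}{3}$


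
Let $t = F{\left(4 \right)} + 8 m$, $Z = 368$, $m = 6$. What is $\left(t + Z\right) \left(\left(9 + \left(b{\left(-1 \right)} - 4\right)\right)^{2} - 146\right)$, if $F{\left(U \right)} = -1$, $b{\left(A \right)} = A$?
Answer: $-53950$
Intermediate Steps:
$t = 47$ ($t = -1 + 8 \cdot 6 = -1 + 48 = 47$)
$\left(t + Z\right) \left(\left(9 + \left(b{\left(-1 \right)} - 4\right)\right)^{2} - 146\right) = \left(47 + 368\right) \left(\left(9 - 5\right)^{2} - 146\right) = 415 \left(\left(9 - 5\right)^{2} - 146\right) = 415 \left(4^{2} - 146\right) = 415 \left(16 - 146\right) = 415 \left(-130\right) = -53950$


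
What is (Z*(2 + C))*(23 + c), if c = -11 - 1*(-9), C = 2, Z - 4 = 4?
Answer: 672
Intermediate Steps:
Z = 8 (Z = 4 + 4 = 8)
c = -2 (c = -11 + 9 = -2)
(Z*(2 + C))*(23 + c) = (8*(2 + 2))*(23 - 2) = (8*4)*21 = 32*21 = 672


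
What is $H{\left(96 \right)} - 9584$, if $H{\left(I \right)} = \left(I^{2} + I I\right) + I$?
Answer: $8944$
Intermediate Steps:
$H{\left(I \right)} = I + 2 I^{2}$ ($H{\left(I \right)} = \left(I^{2} + I^{2}\right) + I = 2 I^{2} + I = I + 2 I^{2}$)
$H{\left(96 \right)} - 9584 = 96 \left(1 + 2 \cdot 96\right) - 9584 = 96 \left(1 + 192\right) - 9584 = 96 \cdot 193 - 9584 = 18528 - 9584 = 8944$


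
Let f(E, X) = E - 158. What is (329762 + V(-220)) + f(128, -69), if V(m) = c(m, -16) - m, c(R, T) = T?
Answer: 329936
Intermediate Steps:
V(m) = -16 - m
f(E, X) = -158 + E
(329762 + V(-220)) + f(128, -69) = (329762 + (-16 - 1*(-220))) + (-158 + 128) = (329762 + (-16 + 220)) - 30 = (329762 + 204) - 30 = 329966 - 30 = 329936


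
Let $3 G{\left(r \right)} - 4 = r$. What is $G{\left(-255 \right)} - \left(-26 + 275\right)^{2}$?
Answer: $- \frac{186254}{3} \approx -62085.0$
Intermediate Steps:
$G{\left(r \right)} = \frac{4}{3} + \frac{r}{3}$
$G{\left(-255 \right)} - \left(-26 + 275\right)^{2} = \left(\frac{4}{3} + \frac{1}{3} \left(-255\right)\right) - \left(-26 + 275\right)^{2} = \left(\frac{4}{3} - 85\right) - 249^{2} = - \frac{251}{3} - 62001 = - \frac{186254}{3}$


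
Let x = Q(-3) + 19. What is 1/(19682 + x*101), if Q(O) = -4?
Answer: 1/21197 ≈ 4.7176e-5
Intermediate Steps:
x = 15 (x = -4 + 19 = 15)
1/(19682 + x*101) = 1/(19682 + 15*101) = 1/(19682 + 1515) = 1/21197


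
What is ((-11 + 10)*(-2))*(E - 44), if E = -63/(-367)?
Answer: -32170/367 ≈ -87.657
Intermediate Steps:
E = 63/367 (E = -63*(-1/367) = 63/367 ≈ 0.17166)
((-11 + 10)*(-2))*(E - 44) = ((-11 + 10)*(-2))*(63/367 - 44) = -1*(-2)*(-16085/367) = 2*(-16085/367) = -32170/367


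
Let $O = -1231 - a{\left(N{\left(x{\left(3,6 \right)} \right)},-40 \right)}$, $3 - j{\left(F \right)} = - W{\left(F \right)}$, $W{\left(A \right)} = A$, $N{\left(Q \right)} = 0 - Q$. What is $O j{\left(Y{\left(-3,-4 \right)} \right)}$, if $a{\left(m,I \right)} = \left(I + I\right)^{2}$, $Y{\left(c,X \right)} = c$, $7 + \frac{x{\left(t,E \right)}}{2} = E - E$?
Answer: $0$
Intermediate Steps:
$x{\left(t,E \right)} = -14$ ($x{\left(t,E \right)} = -14 + 2 \left(E - E\right) = -14 + 2 \cdot 0 = -14 + 0 = -14$)
$N{\left(Q \right)} = - Q$
$a{\left(m,I \right)} = 4 I^{2}$ ($a{\left(m,I \right)} = \left(2 I\right)^{2} = 4 I^{2}$)
$j{\left(F \right)} = 3 + F$ ($j{\left(F \right)} = 3 - - F = 3 + F$)
$O = -7631$ ($O = -1231 - 4 \left(-40\right)^{2} = -1231 - 4 \cdot 1600 = -1231 - 6400 = -7631$)
$O j{\left(Y{\left(-3,-4 \right)} \right)} = - 7631 \left(3 - 3\right) = \left(-7631\right) 0 = 0$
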